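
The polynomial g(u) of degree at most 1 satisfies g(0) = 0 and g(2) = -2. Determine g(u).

Write g(u) = au + b. Substituting each data point gives a linear system:
  b = 0
  2a + b = -2
Solving the system yields a = -1, b = 0.
So g(u) = -u.
Check: g(2) = -2. ✓

g(u) = -u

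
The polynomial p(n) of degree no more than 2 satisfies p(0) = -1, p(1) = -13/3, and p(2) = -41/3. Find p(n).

p(n) = -3n^2 - (1/3)n - 1

Using the Lagrange interpolation formula with nodes 0, 1, 2:
  L_0(n) = (n - 1)(n - 2) / 2
  L_1(n) = n(n - 2) / -1
  L_2(n) = n(n - 1) / 2
Then p(n) = -1·L_0(n) - 13/3·L_1(n) - 41/3·L_2(n).
Expanding and collecting terms gives p(n) = -3n^2 - (1/3)n - 1.
Check: p(2) = -41/3. ✓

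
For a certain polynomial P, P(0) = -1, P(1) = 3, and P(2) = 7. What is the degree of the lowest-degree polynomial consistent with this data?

1

Divided differences on the nodes 0, 1, 2:
  order 0: -1  3  7
  order 1: 4  4
  order 2: 0
The order-1 divided differences are all 4 (nonzero) and every higher order vanishes, so the data lies on a polynomial of degree exactly 1.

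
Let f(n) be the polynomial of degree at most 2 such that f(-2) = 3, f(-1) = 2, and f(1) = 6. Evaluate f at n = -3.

6

Using the Lagrange interpolation formula with nodes -2, -1, 1:
  L_0(n) = (n + 1)(n - 1) / 3
  L_1(n) = (n + 2)(n - 1) / -2
  L_2(n) = (n + 2)(n + 1) / 6
Then f(n) = 3·L_0(n) + 2·L_1(n) + 6·L_2(n).
Expanding and collecting terms gives f(n) = n² + 2n + 3.
Evaluating at n = -3: f(-3) = 6.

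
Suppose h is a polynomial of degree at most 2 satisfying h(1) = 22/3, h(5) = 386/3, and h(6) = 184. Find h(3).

Using the Lagrange interpolation formula with nodes 1, 5, 6:
  L_0(u) = (u - 5)(u - 6) / 20
  L_1(u) = (u - 1)(u - 6) / -4
  L_2(u) = (u - 1)(u - 5) / 5
Then h(u) = 22/3·L_0(u) + 386/3·L_1(u) + 184·L_2(u).
Expanding and collecting terms gives h(u) = 5u^2 + (1/3)u + 2.
Evaluating at u = 3: h(3) = 48.

48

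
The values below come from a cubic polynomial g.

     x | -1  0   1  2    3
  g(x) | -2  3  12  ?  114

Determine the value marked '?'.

The 4 known points determine the degree-3 polynomial uniquely.
Write g(x) = ax^3 + bx^2 + cx + d. Substituting each data point gives a linear system:
  -a + b - c + d = -2
  d = 3
  a + b + c + d = 12
  27a + 9b + 3c + d = 114
Solving the system yields a = 3, b = 2, c = 4, d = 3.
So g(x) = 3x³ + 2x² + 4x + 3.
Then g(2) = 43.

43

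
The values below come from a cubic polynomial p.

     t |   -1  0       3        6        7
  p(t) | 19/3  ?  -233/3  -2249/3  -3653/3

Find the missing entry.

The 4 known points determine the degree-3 polynomial uniquely.
Write p(t) = at^3 + bt^2 + ct + d. Substituting each data point gives a linear system:
  -a + b - c + d = 19/3
  27a + 9b + 3c + d = -233/3
  216a + 36b + 6c + d = -2249/3
  343a + 49b + 7c + d = -3653/3
Solving the system yields a = -4, b = 3, c = 1, d = 1/3.
So p(t) = -4t^3 + 3t^2 + t + 1/3.
Then p(0) = 1/3.

1/3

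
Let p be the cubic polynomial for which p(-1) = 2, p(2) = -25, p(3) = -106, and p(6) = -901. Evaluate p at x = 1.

4

Write p(x) = ax^3 + bx^2 + cx + d. Substituting each data point gives a linear system:
  -a + b - c + d = 2
  8a + 4b + 2c + d = -25
  27a + 9b + 3c + d = -106
  216a + 36b + 6c + d = -901
Solving the system yields a = -4, b = -2, c = 5, d = 5.
So p(x) = -4x^3 - 2x^2 + 5x + 5.
Then p(1) = 4.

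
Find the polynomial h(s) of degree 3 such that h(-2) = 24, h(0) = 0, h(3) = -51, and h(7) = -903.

Using the Lagrange interpolation formula with nodes -2, 0, 3, 7:
  L_0(s) = s(s - 3)(s - 7) / -90
  L_1(s) = (s + 2)(s - 3)(s - 7) / 42
  L_2(s) = (s + 2)s(s - 7) / -60
  L_3(s) = (s + 2)s(s - 3) / 252
Then h(s) = 24·L_0(s) + 0·L_1(s) - 51·L_2(s) - 903·L_3(s).
Expanding and collecting terms gives h(s) = -3s³ + 2s² + 4s.
Check: h(0) = 0. ✓

h(s) = -3s^3 + 2s^2 + 4s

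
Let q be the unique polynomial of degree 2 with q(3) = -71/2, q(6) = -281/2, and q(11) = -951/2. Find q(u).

q(u) = -4u^2 + u - 5/2

Write q(u) = au^2 + bu + c. Substituting each data point gives a linear system:
  9a + 3b + c = -71/2
  36a + 6b + c = -281/2
  121a + 11b + c = -951/2
Solving the system yields a = -4, b = 1, c = -5/2.
So q(u) = -4u^2 + u - 5/2.
Check: q(3) = -71/2. ✓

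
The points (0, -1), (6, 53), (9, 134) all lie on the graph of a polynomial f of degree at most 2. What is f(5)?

34

Write f(u) = au^2 + bu + c. Substituting each data point gives a linear system:
  c = -1
  36a + 6b + c = 53
  81a + 9b + c = 134
Solving the system yields a = 2, b = -3, c = -1.
So f(u) = 2u² - 3u - 1.
Then f(5) = 34.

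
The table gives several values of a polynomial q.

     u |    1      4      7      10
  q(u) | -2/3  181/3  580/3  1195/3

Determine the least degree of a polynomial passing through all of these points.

2

Forward differences of the values at u = 1, 4, 7, 10:
  q  : -2/3  181/3  580/3  1195/3
  Δ  : 61  133  205
  Δ^2: 72  72
  Δ^3: 0
The second differences are constant (72) and nonzero, while all higher differences vanish, so the minimal degree is 2.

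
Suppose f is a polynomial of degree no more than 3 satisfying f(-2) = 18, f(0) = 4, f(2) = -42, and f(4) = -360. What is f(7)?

Forward differences of the values at s = -2, 0, 2, 4:
  f  : 18  4  -42  -360
  Δ  : -14  -46  -318
  Δ^2: -32  -272
  Δ^3: -240
The third differences are constant, confirming degree 3.
Interpolating (Newton forward form) and evaluating at s = 7 gives f(7) = -1872.

-1872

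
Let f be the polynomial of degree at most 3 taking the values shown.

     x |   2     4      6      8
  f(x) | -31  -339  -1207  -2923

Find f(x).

f(x) = -6x^3 + 2x^2 + 2x + 5

Write f(x) = ax^3 + bx^2 + cx + d. Substituting each data point gives a linear system:
  8a + 4b + 2c + d = -31
  64a + 16b + 4c + d = -339
  216a + 36b + 6c + d = -1207
  512a + 64b + 8c + d = -2923
Solving the system yields a = -6, b = 2, c = 2, d = 5.
So f(x) = -6x^3 + 2x^2 + 2x + 5.
Check: f(6) = -1207. ✓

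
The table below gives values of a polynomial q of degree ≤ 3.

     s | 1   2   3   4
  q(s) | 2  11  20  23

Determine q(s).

Write q(s) = as^3 + bs^2 + cs + d. Substituting each data point gives a linear system:
  a + b + c + d = 2
  8a + 4b + 2c + d = 11
  27a + 9b + 3c + d = 20
  64a + 16b + 4c + d = 23
Solving the system yields a = -1, b = 6, c = -2, d = -1.
So q(s) = -s^3 + 6s^2 - 2s - 1.
Check: q(1) = 2. ✓

q(s) = -s^3 + 6s^2 - 2s - 1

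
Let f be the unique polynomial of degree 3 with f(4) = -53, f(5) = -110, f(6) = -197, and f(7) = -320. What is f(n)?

Write f(n) = an^3 + bn^2 + cn + d. Substituting each data point gives a linear system:
  64a + 16b + 4c + d = -53
  125a + 25b + 5c + d = -110
  216a + 36b + 6c + d = -197
  343a + 49b + 7c + d = -320
Solving the system yields a = -1, b = 0, c = 4, d = -5.
So f(n) = -n^3 + 4n - 5.
Check: f(7) = -320. ✓

f(n) = -n^3 + 4n - 5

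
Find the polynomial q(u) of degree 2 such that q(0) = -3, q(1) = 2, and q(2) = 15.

Using the Lagrange interpolation formula with nodes 0, 1, 2:
  L_0(u) = (u - 1)(u - 2) / 2
  L_1(u) = u(u - 2) / -1
  L_2(u) = u(u - 1) / 2
Then q(u) = -3·L_0(u) + 2·L_1(u) + 15·L_2(u).
Expanding and collecting terms gives q(u) = 4u² + u - 3.
Check: q(1) = 2. ✓

q(u) = 4u^2 + u - 3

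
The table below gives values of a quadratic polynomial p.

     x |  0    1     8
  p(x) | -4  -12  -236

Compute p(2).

-26

Using the Lagrange interpolation formula with nodes 0, 1, 8:
  L_0(x) = (x - 1)(x - 8) / 8
  L_1(x) = x(x - 8) / -7
  L_2(x) = x(x - 1) / 56
Then p(x) = -4·L_0(x) - 12·L_1(x) - 236·L_2(x).
Expanding and collecting terms gives p(x) = -3x^2 - 5x - 4.
Evaluating at x = 2: p(2) = -26.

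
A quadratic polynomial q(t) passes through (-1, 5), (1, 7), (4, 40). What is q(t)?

q(t) = 2t^2 + t + 4

Write q(t) = at^2 + bt + c. Substituting each data point gives a linear system:
  a - b + c = 5
  a + b + c = 7
  16a + 4b + c = 40
Solving the system yields a = 2, b = 1, c = 4.
So q(t) = 2t^2 + t + 4.
Check: q(1) = 7. ✓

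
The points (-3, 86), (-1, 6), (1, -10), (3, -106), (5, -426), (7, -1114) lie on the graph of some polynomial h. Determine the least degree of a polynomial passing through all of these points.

3

Forward differences of the values at s = -3, -1, 1, 3, 5, 7:
  h  : 86  6  -10  -106  -426  -1114
  Δ  : -80  -16  -96  -320  -688
  Δ^2: 64  -80  -224  -368
  Δ^3: -144  -144  -144
  Δ^4: 0  0
  Δ^5: 0
The third differences are constant (-144) and nonzero, while all higher differences vanish, so the minimal degree is 3.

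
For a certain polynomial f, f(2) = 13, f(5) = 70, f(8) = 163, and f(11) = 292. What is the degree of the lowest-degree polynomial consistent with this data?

2

Forward differences of the values at x = 2, 5, 8, 11:
  f  : 13  70  163  292
  Δ  : 57  93  129
  Δ^2: 36  36
  Δ^3: 0
The second differences are constant (36) and nonzero, while all higher differences vanish, so the minimal degree is 2.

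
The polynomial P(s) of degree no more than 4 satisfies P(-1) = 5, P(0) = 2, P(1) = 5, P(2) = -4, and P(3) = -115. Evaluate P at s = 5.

-1363

Forward differences of the values at s = -1, 0, 1, 2, 3:
  P  : 5  2  5  -4  -115
  Δ  : -3  3  -9  -111
  Δ^2: 6  -12  -102
  Δ^3: -18  -90
  Δ^4: -72
The fourth differences are constant, confirming degree 4.
Interpolating (Newton forward form) and evaluating at s = 5 gives P(5) = -1363.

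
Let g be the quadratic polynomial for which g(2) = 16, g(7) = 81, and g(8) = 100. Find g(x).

Using the Lagrange interpolation formula with nodes 2, 7, 8:
  L_0(x) = (x - 7)(x - 8) / 30
  L_1(x) = (x - 2)(x - 8) / -5
  L_2(x) = (x - 2)(x - 7) / 6
Then g(x) = 16·L_0(x) + 81·L_1(x) + 100·L_2(x).
Expanding and collecting terms gives g(x) = x^2 + 4x + 4.
Check: g(8) = 100. ✓

g(x) = x^2 + 4x + 4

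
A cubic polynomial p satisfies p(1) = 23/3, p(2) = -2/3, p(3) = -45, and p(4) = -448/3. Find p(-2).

Write p(t) = at^3 + bt^2 + ct + d. Substituting each data point gives a linear system:
  a + b + c + d = 23/3
  8a + 4b + 2c + d = -2/3
  27a + 9b + 3c + d = -45
  64a + 16b + 4c + d = -448/3
Solving the system yields a = -4, b = 6, c = 5/3, d = 4.
So p(t) = -4t^3 + 6t^2 + (5/3)t + 4.
Then p(-2) = 170/3.

170/3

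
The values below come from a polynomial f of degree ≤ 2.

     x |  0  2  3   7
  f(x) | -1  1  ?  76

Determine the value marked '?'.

8

The 3 known points determine the degree-2 polynomial uniquely.
Write f(x) = ax^2 + bx + c. Substituting each data point gives a linear system:
  c = -1
  4a + 2b + c = 1
  49a + 7b + c = 76
Solving the system yields a = 2, b = -3, c = -1.
So f(x) = 2x^2 - 3x - 1.
Then f(3) = 8.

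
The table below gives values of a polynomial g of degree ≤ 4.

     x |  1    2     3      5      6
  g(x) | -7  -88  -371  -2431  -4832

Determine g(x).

Write g(x) = ax^4 + bx^3 + cx^2 + dx + e. Substituting each data point gives a linear system:
  a + b + c + d + e = -7
  16a + 8b + 4c + 2d + e = -88
  81a + 27b + 9c + 3d + e = -371
  625a + 125b + 25c + 5d + e = -2431
  1296a + 216b + 36c + 6d + e = -4832
Solving the system yields a = -3, b = -4, c = -2, d = -2, e = 4.
So g(x) = -3x^4 - 4x^3 - 2x^2 - 2x + 4.
Check: g(6) = -4832. ✓

g(x) = -3x^4 - 4x^3 - 2x^2 - 2x + 4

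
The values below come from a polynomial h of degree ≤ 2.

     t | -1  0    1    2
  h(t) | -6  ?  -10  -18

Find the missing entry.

-6

The 3 known points determine the degree-2 polynomial uniquely.
Write h(t) = at^2 + bt + c. Substituting each data point gives a linear system:
  a - b + c = -6
  a + b + c = -10
  4a + 2b + c = -18
Solving the system yields a = -2, b = -2, c = -6.
So h(t) = -2t^2 - 2t - 6.
Then h(0) = -6.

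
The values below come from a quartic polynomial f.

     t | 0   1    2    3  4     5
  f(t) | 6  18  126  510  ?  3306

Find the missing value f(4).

1446

On equispaced nodes a degree-4 polynomial has vanishing fifth forward difference, so
  - f(0) + 5·f(1) - 10·f(2) + 10·f(3) - 5·f(4) + f(5) = 0.
Substituting the known values and solving for f(4):
  -5·f(4) = -7230
  f(4) = 1446.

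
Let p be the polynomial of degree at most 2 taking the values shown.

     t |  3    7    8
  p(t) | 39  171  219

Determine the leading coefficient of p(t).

3

Write p(t) = at^2 + bt + c. Substituting each data point gives a linear system:
  9a + 3b + c = 39
  49a + 7b + c = 171
  64a + 8b + c = 219
Solving the system yields a = 3, b = 3, c = 3.
So p(t) = 3t² + 3t + 3.
The leading coefficient is 3.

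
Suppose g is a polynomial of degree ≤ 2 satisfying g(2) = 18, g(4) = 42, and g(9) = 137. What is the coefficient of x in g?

6

Write g(x) = ax^2 + bx + c. Substituting each data point gives a linear system:
  4a + 2b + c = 18
  16a + 4b + c = 42
  81a + 9b + c = 137
Solving the system yields a = 1, b = 6, c = 2.
So g(x) = x^2 + 6x + 2.
The coefficient of x is 6.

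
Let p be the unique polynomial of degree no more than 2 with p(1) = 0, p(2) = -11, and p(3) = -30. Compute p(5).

Write p(n) = an^2 + bn + c. Substituting each data point gives a linear system:
  a + b + c = 0
  4a + 2b + c = -11
  9a + 3b + c = -30
Solving the system yields a = -4, b = 1, c = 3.
So p(n) = -4n^2 + n + 3.
Then p(5) = -92.

-92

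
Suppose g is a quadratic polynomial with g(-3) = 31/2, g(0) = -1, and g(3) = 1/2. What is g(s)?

Write g(s) = as^2 + bs + c. Substituting each data point gives a linear system:
  9a - 3b + c = 31/2
  c = -1
  9a + 3b + c = 1/2
Solving the system yields a = 1, b = -5/2, c = -1.
So g(s) = s^2 - (5/2)s - 1.
Check: g(0) = -1. ✓

g(s) = s^2 - (5/2)s - 1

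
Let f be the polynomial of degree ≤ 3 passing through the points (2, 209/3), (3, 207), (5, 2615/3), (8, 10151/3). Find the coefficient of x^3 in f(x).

6

Write f(x) = ax^3 + bx^2 + cx + d. Substituting each data point gives a linear system:
  8a + 4b + 2c + d = 209/3
  27a + 9b + 3c + d = 207
  125a + 25b + 5c + d = 2615/3
  512a + 64b + 8c + d = 10151/3
Solving the system yields a = 6, b = 5, c = -5/3, d = 5.
So f(x) = 6x^3 + 5x^2 - (5/3)x + 5.
The leading coefficient is 6.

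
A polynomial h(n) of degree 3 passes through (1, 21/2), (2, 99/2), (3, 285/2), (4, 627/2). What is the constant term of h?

Write h(n) = an^3 + bn^2 + cn + d. Substituting each data point gives a linear system:
  a + b + c + d = 21/2
  8a + 4b + 2c + d = 99/2
  27a + 9b + 3c + d = 285/2
  64a + 16b + 4c + d = 627/2
Solving the system yields a = 4, b = 3, c = 2, d = 3/2.
So h(n) = 4n³ + 3n² + 2n + 3/2.
The constant term is 3/2.

3/2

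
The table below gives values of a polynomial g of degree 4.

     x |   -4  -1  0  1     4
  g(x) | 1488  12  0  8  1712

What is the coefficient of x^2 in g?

Write g(x) = ax^4 + bx^3 + cx^2 + dx + e. Substituting each data point gives a linear system:
  256a - 64b + 16c - 4d + e = 1488
  a - b + c - d + e = 12
  e = 0
  a + b + c + d + e = 8
  256a + 64b + 16c + 4d + e = 1712
Solving the system yields a = 6, b = 2, c = 4, d = -4, e = 0.
So g(x) = 6x^4 + 2x^3 + 4x^2 - 4x.
The coefficient of x^2 is 4.

4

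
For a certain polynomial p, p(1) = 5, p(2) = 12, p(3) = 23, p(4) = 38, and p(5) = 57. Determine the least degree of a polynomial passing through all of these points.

2

Forward differences of the values at n = 1, 2, 3, 4, 5:
  p  : 5  12  23  38  57
  Δ  : 7  11  15  19
  Δ^2: 4  4  4
  Δ^3: 0  0
  Δ^4: 0
The second differences are constant (4) and nonzero, while all higher differences vanish, so the minimal degree is 2.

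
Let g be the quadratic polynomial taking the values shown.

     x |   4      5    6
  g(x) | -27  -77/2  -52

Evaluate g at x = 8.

-85

Write g(x) = ax^2 + bx + c. Substituting each data point gives a linear system:
  16a + 4b + c = -27
  25a + 5b + c = -77/2
  36a + 6b + c = -52
Solving the system yields a = -1, b = -5/2, c = -1.
So g(x) = -x^2 - (5/2)x - 1.
Then g(8) = -85.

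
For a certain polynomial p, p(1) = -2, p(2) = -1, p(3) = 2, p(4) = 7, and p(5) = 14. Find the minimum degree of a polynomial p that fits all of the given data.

2

Forward differences of the values at x = 1, 2, 3, 4, 5:
  p  : -2  -1  2  7  14
  Δ  : 1  3  5  7
  Δ^2: 2  2  2
  Δ^3: 0  0
  Δ^4: 0
The second differences are constant (2) and nonzero, while all higher differences vanish, so the minimal degree is 2.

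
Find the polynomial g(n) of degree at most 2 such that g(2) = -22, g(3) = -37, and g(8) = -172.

g(n) = -2n^2 - 5n - 4

Write g(n) = an^2 + bn + c. Substituting each data point gives a linear system:
  4a + 2b + c = -22
  9a + 3b + c = -37
  64a + 8b + c = -172
Solving the system yields a = -2, b = -5, c = -4.
So g(n) = -2n² - 5n - 4.
Check: g(2) = -22. ✓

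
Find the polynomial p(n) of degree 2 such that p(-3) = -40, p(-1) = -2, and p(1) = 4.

p(n) = -4n^2 + 3n + 5

Write p(n) = an^2 + bn + c. Substituting each data point gives a linear system:
  9a - 3b + c = -40
  a - b + c = -2
  a + b + c = 4
Solving the system yields a = -4, b = 3, c = 5.
So p(n) = -4n^2 + 3n + 5.
Check: p(-1) = -2. ✓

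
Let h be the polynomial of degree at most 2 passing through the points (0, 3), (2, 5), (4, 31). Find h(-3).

Write h(t) = at^2 + bt + c. Substituting each data point gives a linear system:
  c = 3
  4a + 2b + c = 5
  16a + 4b + c = 31
Solving the system yields a = 3, b = -5, c = 3.
So h(t) = 3t² - 5t + 3.
Then h(-3) = 45.

45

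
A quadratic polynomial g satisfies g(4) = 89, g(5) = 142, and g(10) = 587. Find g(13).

998

Using the Lagrange interpolation formula with nodes 4, 5, 10:
  L_0(x) = (x - 5)(x - 10) / 6
  L_1(x) = (x - 4)(x - 10) / -5
  L_2(x) = (x - 4)(x - 5) / 30
Then g(x) = 89·L_0(x) + 142·L_1(x) + 587·L_2(x).
Expanding and collecting terms gives g(x) = 6x^2 - x - 3.
Evaluating at x = 13: g(13) = 998.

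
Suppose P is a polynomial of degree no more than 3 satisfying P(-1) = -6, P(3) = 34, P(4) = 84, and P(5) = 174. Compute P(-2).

Write P(x) = ax^3 + bx^2 + cx + d. Substituting each data point gives a linear system:
  -a + b - c + d = -6
  27a + 9b + 3c + d = 34
  64a + 16b + 4c + d = 84
  125a + 25b + 5c + d = 174
Solving the system yields a = 2, b = -4, c = 4, d = 4.
So P(x) = 2x^3 - 4x^2 + 4x + 4.
Then P(-2) = -36.

-36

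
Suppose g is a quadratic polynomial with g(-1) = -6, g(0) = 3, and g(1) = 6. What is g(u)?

Write g(u) = au^2 + bu + c. Substituting each data point gives a linear system:
  a - b + c = -6
  c = 3
  a + b + c = 6
Solving the system yields a = -3, b = 6, c = 3.
So g(u) = -3u² + 6u + 3.
Check: g(-1) = -6. ✓

g(u) = -3u^2 + 6u + 3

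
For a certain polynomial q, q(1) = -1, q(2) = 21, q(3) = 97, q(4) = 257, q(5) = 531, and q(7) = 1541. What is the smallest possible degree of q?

Divided differences on the nodes 1, 2, 3, 4, 5, 7:
  order 0: -1  21  97  257  531  1541
  order 1: 22  76  160  274  505
  order 2: 27  42  57  77
  order 3: 5  5  5
  order 4: 0  0
  order 5: 0
The order-3 divided differences are all 5 (nonzero) and every higher order vanishes, so the data lies on a polynomial of degree exactly 3.

3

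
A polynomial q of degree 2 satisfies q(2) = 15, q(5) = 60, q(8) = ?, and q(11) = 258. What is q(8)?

141

On equispaced nodes a degree-2 polynomial has vanishing third forward difference, so
  - q(2) + 3·q(5) - 3·q(8) + q(11) = 0.
Substituting the known values and solving for q(8):
  -3·q(8) = -423
  q(8) = 141.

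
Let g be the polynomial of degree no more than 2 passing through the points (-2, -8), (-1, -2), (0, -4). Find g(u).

g(u) = -4u^2 - 6u - 4

Using the Lagrange interpolation formula with nodes -2, -1, 0:
  L_0(u) = (u + 1)u / 2
  L_1(u) = (u + 2)u / -1
  L_2(u) = (u + 2)(u + 1) / 2
Then g(u) = -8·L_0(u) - 2·L_1(u) - 4·L_2(u).
Expanding and collecting terms gives g(u) = -4u² - 6u - 4.
Check: g(-2) = -8. ✓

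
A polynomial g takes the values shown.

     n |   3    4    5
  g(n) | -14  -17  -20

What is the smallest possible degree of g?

1

Forward differences of the values at n = 3, 4, 5:
  g  : -14  -17  -20
  Δ  : -3  -3
  Δ^2: 0
The first differences are constant (-3) and nonzero, while all higher differences vanish, so the minimal degree is 1.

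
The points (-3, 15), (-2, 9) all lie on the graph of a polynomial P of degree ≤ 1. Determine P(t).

Using the Lagrange interpolation formula with nodes -3, -2:
  L_0(t) = (t + 2) / -1
  L_1(t) = (t + 3) / 1
Then P(t) = 15·L_0(t) + 9·L_1(t).
Expanding and collecting terms gives P(t) = -6t - 3.
Check: P(-2) = 9. ✓

P(t) = -6t - 3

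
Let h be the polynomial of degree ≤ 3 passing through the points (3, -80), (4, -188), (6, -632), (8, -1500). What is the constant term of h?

Write h(u) = au^3 + bu^2 + cu + d. Substituting each data point gives a linear system:
  27a + 9b + 3c + d = -80
  64a + 16b + 4c + d = -188
  216a + 36b + 6c + d = -632
  512a + 64b + 8c + d = -1500
Solving the system yields a = -3, b = 1, c = -4, d = 4.
So h(u) = -3u^3 + u^2 - 4u + 4.
The constant term is 4.

4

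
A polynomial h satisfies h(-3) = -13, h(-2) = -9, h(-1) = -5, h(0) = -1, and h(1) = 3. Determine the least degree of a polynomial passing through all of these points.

1

Forward differences of the values at t = -3, -2, -1, 0, 1:
  h  : -13  -9  -5  -1  3
  Δ  : 4  4  4  4
  Δ^2: 0  0  0
  Δ^3: 0  0
  Δ^4: 0
The first differences are constant (4) and nonzero, while all higher differences vanish, so the minimal degree is 1.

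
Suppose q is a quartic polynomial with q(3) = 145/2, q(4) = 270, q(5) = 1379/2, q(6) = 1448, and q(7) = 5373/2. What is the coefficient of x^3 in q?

3/2

Write q(x) = ax^4 + bx^3 + cx^2 + dx + e. Substituting each data point gives a linear system:
  81a + 27b + 9c + 3d + e = 145/2
  256a + 64b + 16c + 4d + e = 270
  625a + 125b + 25c + 5d + e = 1379/2
  1296a + 216b + 36c + 6d + e = 1448
  2401a + 343b + 49c + 7d + e = 5373/2
Solving the system yields a = 1, b = 3/2, c = -4, d = -5, e = 2.
So q(x) = x^4 + (3/2)x^3 - 4x^2 - 5x + 2.
The coefficient of x^3 is 3/2.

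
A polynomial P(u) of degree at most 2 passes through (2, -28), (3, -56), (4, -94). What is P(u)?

Write P(u) = au^2 + bu + c. Substituting each data point gives a linear system:
  4a + 2b + c = -28
  9a + 3b + c = -56
  16a + 4b + c = -94
Solving the system yields a = -5, b = -3, c = -2.
So P(u) = -5u² - 3u - 2.
Check: P(2) = -28. ✓

P(u) = -5u^2 - 3u - 2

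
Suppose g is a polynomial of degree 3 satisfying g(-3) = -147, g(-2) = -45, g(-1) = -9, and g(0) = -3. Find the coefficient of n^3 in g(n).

Write g(n) = an^3 + bn^2 + cn + d. Substituting each data point gives a linear system:
  -27a + 9b - 3c + d = -147
  -8a + 4b - 2c + d = -45
  -a + b - c + d = -9
  d = -3
Solving the system yields a = 6, b = 3, c = 3, d = -3.
So g(n) = 6n³ + 3n² + 3n - 3.
The leading coefficient is 6.

6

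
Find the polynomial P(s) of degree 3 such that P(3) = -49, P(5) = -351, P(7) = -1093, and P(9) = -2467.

P(s) = -4s^3 + 5s^2 + 5s - 1

Using the Lagrange interpolation formula with nodes 3, 5, 7, 9:
  L_0(s) = (s - 5)(s - 7)(s - 9) / -48
  L_1(s) = (s - 3)(s - 7)(s - 9) / 16
  L_2(s) = (s - 3)(s - 5)(s - 9) / -16
  L_3(s) = (s - 3)(s - 5)(s - 7) / 48
Then P(s) = -49·L_0(s) - 351·L_1(s) - 1093·L_2(s) - 2467·L_3(s).
Expanding and collecting terms gives P(s) = -4s^3 + 5s^2 + 5s - 1.
Check: P(7) = -1093. ✓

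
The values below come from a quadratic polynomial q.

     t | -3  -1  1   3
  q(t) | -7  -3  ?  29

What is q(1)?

9

On equispaced nodes a degree-2 polynomial has vanishing third forward difference, so
  - q(-3) + 3·q(-1) - 3·q(1) + q(3) = 0.
Substituting the known values and solving for q(1):
  -3·q(1) = -27
  q(1) = 9.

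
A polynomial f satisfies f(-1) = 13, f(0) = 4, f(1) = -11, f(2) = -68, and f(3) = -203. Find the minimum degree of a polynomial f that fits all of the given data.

Forward differences of the values at s = -1, 0, 1, 2, 3:
  f  : 13  4  -11  -68  -203
  Δ  : -9  -15  -57  -135
  Δ^2: -6  -42  -78
  Δ^3: -36  -36
  Δ^4: 0
The third differences are constant (-36) and nonzero, while all higher differences vanish, so the minimal degree is 3.

3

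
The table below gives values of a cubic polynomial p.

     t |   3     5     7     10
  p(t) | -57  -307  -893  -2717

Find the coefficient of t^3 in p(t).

-3

Write p(t) = at^3 + bt^2 + ct + d. Substituting each data point gives a linear system:
  27a + 9b + 3c + d = -57
  125a + 25b + 5c + d = -307
  343a + 49b + 7c + d = -893
  1000a + 100b + 10c + d = -2717
Solving the system yields a = -3, b = 3, c = -2, d = 3.
So p(t) = -3t^3 + 3t^2 - 2t + 3.
The leading coefficient is -3.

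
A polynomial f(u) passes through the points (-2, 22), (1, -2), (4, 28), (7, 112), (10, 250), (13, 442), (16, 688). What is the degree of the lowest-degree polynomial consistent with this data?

Forward differences of the values at u = -2, 1, 4, 7, 10, 13, 16:
  f  : 22  -2  28  112  250  442  688
  Δ  : -24  30  84  138  192  246
  Δ^2: 54  54  54  54  54
  Δ^3: 0  0  0  0
  Δ^4: 0  0  0
  Δ^5: 0  0
  Δ^6: 0
The second differences are constant (54) and nonzero, while all higher differences vanish, so the minimal degree is 2.

2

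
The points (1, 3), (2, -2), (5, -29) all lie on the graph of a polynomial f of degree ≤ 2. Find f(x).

f(x) = -x^2 - 2x + 6

Using the Lagrange interpolation formula with nodes 1, 2, 5:
  L_0(x) = (x - 2)(x - 5) / 4
  L_1(x) = (x - 1)(x - 5) / -3
  L_2(x) = (x - 1)(x - 2) / 12
Then f(x) = 3·L_0(x) - 2·L_1(x) - 29·L_2(x).
Expanding and collecting terms gives f(x) = -x^2 - 2x + 6.
Check: f(5) = -29. ✓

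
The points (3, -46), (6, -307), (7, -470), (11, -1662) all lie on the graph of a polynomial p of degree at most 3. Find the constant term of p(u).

-1

Write p(u) = au^3 + bu^2 + cu + d. Substituting each data point gives a linear system:
  27a + 9b + 3c + d = -46
  216a + 36b + 6c + d = -307
  343a + 49b + 7c + d = -470
  1331a + 121b + 11c + d = -1662
Solving the system yields a = -1, b = -3, c = 3, d = -1.
So p(u) = -u^3 - 3u^2 + 3u - 1.
The constant term is -1.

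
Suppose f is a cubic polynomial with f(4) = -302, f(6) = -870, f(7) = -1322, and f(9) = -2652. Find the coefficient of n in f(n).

Write f(n) = an^3 + bn^2 + cn + d. Substituting each data point gives a linear system:
  64a + 16b + 4c + d = -302
  216a + 36b + 6c + d = -870
  343a + 49b + 7c + d = -1322
  729a + 81b + 9c + d = -2652
Solving the system yields a = -3, b = -5, c = -6, d = -6.
So f(n) = -3n^3 - 5n^2 - 6n - 6.
The coefficient of n is -6.

-6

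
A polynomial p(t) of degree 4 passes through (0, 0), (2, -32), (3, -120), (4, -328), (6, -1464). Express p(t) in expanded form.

Write p(t) = at^4 + bt^3 + ct^2 + dt + e. Substituting each data point gives a linear system:
  e = 0
  16a + 8b + 4c + 2d + e = -32
  81a + 27b + 9c + 3d + e = -120
  256a + 64b + 16c + 4d + e = -328
  1296a + 216b + 36c + 6d + e = -1464
Solving the system yields a = -1, b = 0, c = -5, d = 2, e = 0.
So p(t) = -t^4 - 5t^2 + 2t.
Check: p(0) = 0. ✓

p(t) = -t^4 - 5t^2 + 2t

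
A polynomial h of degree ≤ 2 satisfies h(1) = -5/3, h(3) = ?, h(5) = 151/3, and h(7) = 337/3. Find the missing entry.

37/3

On equispaced nodes a degree-2 polynomial has vanishing third forward difference, so
  - h(1) + 3·h(3) - 3·h(5) + h(7) = 0.
Substituting the known values and solving for h(3):
  3·h(3) = 37
  h(3) = 37/3.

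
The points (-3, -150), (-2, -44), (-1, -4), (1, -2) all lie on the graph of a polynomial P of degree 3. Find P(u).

P(u) = 5u^3 - 3u^2 - 4u

Write P(u) = au^3 + bu^2 + cu + d. Substituting each data point gives a linear system:
  -27a + 9b - 3c + d = -150
  -8a + 4b - 2c + d = -44
  -a + b - c + d = -4
  a + b + c + d = -2
Solving the system yields a = 5, b = -3, c = -4, d = 0.
So P(u) = 5u³ - 3u² - 4u.
Check: P(-3) = -150. ✓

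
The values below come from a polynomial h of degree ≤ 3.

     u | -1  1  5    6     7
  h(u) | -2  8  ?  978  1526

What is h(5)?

The 4 known points determine the degree-3 polynomial uniquely.
Write h(u) = au^3 + bu^2 + cu + d. Substituting each data point gives a linear system:
  -a + b - c + d = -2
  a + b + c + d = 8
  216a + 36b + 6c + d = 978
  343a + 49b + 7c + d = 1526
Solving the system yields a = 4, b = 3, c = 1, d = 0.
So h(u) = 4u³ + 3u² + u.
Then h(5) = 580.

580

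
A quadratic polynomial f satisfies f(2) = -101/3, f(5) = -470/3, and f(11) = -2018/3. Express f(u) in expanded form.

f(u) = -5u^2 - 6u - 5/3

Write f(u) = au^2 + bu + c. Substituting each data point gives a linear system:
  4a + 2b + c = -101/3
  25a + 5b + c = -470/3
  121a + 11b + c = -2018/3
Solving the system yields a = -5, b = -6, c = -5/3.
So f(u) = -5u² - 6u - 5/3.
Check: f(11) = -2018/3. ✓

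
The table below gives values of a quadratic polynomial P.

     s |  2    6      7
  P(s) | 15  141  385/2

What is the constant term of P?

0

Write P(s) = as^2 + bs + c. Substituting each data point gives a linear system:
  4a + 2b + c = 15
  36a + 6b + c = 141
  49a + 7b + c = 385/2
Solving the system yields a = 4, b = -1/2, c = 0.
So P(s) = 4s^2 - (1/2)s.
The constant term is 0.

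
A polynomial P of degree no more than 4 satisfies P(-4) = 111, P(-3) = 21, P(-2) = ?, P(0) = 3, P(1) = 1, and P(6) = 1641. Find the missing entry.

1

The 5 known points determine the degree-4 polynomial uniquely.
Write P(n) = an^4 + bn^3 + cn^2 + dn + e. Substituting each data point gives a linear system:
  256a - 64b + 16c - 4d + e = 111
  81a - 27b + 9c - 3d + e = 21
  e = 3
  a + b + c + d + e = 1
  1296a + 216b + 36c + 6d + e = 1641
Solving the system yields a = 1, b = 2, c = -2, d = -3, e = 3.
So P(n) = n⁴ + 2n³ - 2n² - 3n + 3.
Then P(-2) = 1.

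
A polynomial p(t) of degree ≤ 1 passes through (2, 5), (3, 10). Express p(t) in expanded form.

Write p(t) = at + b. Substituting each data point gives a linear system:
  2a + b = 5
  3a + b = 10
Solving the system yields a = 5, b = -5.
So p(t) = 5t - 5.
Check: p(2) = 5. ✓

p(t) = 5t - 5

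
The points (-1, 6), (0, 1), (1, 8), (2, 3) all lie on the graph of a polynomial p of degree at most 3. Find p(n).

p(n) = -4n^3 + 6n^2 + 5n + 1

Using the Lagrange interpolation formula with nodes -1, 0, 1, 2:
  L_0(n) = n(n - 1)(n - 2) / -6
  L_1(n) = (n + 1)(n - 1)(n - 2) / 2
  L_2(n) = (n + 1)n(n - 2) / -2
  L_3(n) = (n + 1)n(n - 1) / 6
Then p(n) = 6·L_0(n) + 1·L_1(n) + 8·L_2(n) + 3·L_3(n).
Expanding and collecting terms gives p(n) = -4n^3 + 6n^2 + 5n + 1.
Check: p(1) = 8. ✓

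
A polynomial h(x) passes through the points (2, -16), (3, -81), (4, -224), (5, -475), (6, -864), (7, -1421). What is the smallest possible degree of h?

Forward differences of the values at x = 2, 3, 4, 5, 6, 7:
  h  : -16  -81  -224  -475  -864  -1421
  Δ  : -65  -143  -251  -389  -557
  Δ^2: -78  -108  -138  -168
  Δ^3: -30  -30  -30
  Δ^4: 0  0
  Δ^5: 0
The third differences are constant (-30) and nonzero, while all higher differences vanish, so the minimal degree is 3.

3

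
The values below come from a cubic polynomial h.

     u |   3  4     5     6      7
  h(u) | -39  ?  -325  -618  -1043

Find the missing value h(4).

-140

The 4 known points determine the degree-3 polynomial uniquely.
Write h(u) = au^3 + bu^2 + cu + d. Substituting each data point gives a linear system:
  27a + 9b + 3c + d = -39
  125a + 25b + 5c + d = -325
  216a + 36b + 6c + d = -618
  343a + 49b + 7c + d = -1043
Solving the system yields a = -4, b = 6, c = 5, d = 0.
So h(u) = -4u^3 + 6u^2 + 5u.
Then h(4) = -140.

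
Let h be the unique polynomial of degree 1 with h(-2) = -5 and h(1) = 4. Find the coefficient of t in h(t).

3

Write h(t) = at + b. Substituting each data point gives a linear system:
  -2a + b = -5
  a + b = 4
Solving the system yields a = 3, b = 1.
So h(t) = 3t + 1.
The leading coefficient is 3.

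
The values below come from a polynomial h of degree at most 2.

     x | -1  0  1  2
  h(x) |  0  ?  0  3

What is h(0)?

-1

On equispaced nodes a degree-2 polynomial has vanishing third forward difference, so
  - h(-1) + 3·h(0) - 3·h(1) + h(2) = 0.
Substituting the known values and solving for h(0):
  3·h(0) = -3
  h(0) = -1.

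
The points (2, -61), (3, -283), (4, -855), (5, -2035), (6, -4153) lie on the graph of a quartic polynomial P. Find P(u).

Write P(u) = au^4 + bu^3 + cu^2 + du + e. Substituting each data point gives a linear system:
  16a + 8b + 4c + 2d + e = -61
  81a + 27b + 9c + 3d + e = -283
  256a + 64b + 16c + 4d + e = -855
  625a + 125b + 25c + 5d + e = -2035
  1296a + 216b + 36c + 6d + e = -4153
Solving the system yields a = -3, b = -1, c = -1, d = -3, e = 5.
So P(u) = -3u^4 - u^3 - u^2 - 3u + 5.
Check: P(5) = -2035. ✓

P(u) = -3u^4 - u^3 - u^2 - 3u + 5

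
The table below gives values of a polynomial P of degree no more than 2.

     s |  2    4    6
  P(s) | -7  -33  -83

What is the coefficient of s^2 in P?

Write P(s) = as^2 + bs + c. Substituting each data point gives a linear system:
  4a + 2b + c = -7
  16a + 4b + c = -33
  36a + 6b + c = -83
Solving the system yields a = -3, b = 5, c = -5.
So P(s) = -3s^2 + 5s - 5.
The leading coefficient is -3.

-3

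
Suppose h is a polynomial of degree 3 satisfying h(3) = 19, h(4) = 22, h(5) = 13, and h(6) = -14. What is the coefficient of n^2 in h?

Write h(n) = an^3 + bn^2 + cn + d. Substituting each data point gives a linear system:
  27a + 9b + 3c + d = 19
  64a + 16b + 4c + d = 22
  125a + 25b + 5c + d = 13
  216a + 36b + 6c + d = -14
Solving the system yields a = -1, b = 6, c = -2, d = -2.
So h(n) = -n³ + 6n² - 2n - 2.
The coefficient of n^2 is 6.

6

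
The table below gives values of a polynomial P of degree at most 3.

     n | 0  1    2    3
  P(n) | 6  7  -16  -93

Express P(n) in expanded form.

P(n) = -5n^3 + 3n^2 + 3n + 6

Write P(n) = an^3 + bn^2 + cn + d. Substituting each data point gives a linear system:
  d = 6
  a + b + c + d = 7
  8a + 4b + 2c + d = -16
  27a + 9b + 3c + d = -93
Solving the system yields a = -5, b = 3, c = 3, d = 6.
So P(n) = -5n³ + 3n² + 3n + 6.
Check: P(3) = -93. ✓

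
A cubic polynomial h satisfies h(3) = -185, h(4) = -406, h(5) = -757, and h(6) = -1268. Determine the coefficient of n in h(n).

Write h(n) = an^3 + bn^2 + cn + d. Substituting each data point gives a linear system:
  27a + 9b + 3c + d = -185
  64a + 16b + 4c + d = -406
  125a + 25b + 5c + d = -757
  216a + 36b + 6c + d = -1268
Solving the system yields a = -5, b = -5, c = -1, d = -2.
So h(n) = -5n^3 - 5n^2 - n - 2.
The coefficient of n is -1.

-1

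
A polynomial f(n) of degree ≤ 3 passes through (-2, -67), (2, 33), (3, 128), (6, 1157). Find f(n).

f(n) = 6n^3 - 4n^2 + n - 1

Write f(n) = an^3 + bn^2 + cn + d. Substituting each data point gives a linear system:
  -8a + 4b - 2c + d = -67
  8a + 4b + 2c + d = 33
  27a + 9b + 3c + d = 128
  216a + 36b + 6c + d = 1157
Solving the system yields a = 6, b = -4, c = 1, d = -1.
So f(n) = 6n³ - 4n² + n - 1.
Check: f(-2) = -67. ✓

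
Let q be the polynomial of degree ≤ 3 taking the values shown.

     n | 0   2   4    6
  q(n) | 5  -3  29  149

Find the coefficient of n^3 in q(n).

1

Write q(n) = an^3 + bn^2 + cn + d. Substituting each data point gives a linear system:
  d = 5
  8a + 4b + 2c + d = -3
  64a + 16b + 4c + d = 29
  216a + 36b + 6c + d = 149
Solving the system yields a = 1, b = -1, c = -6, d = 5.
So q(n) = n^3 - n^2 - 6n + 5.
The leading coefficient is 1.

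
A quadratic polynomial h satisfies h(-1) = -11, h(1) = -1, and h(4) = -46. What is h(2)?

-8

Using the Lagrange interpolation formula with nodes -1, 1, 4:
  L_0(u) = (u - 1)(u - 4) / 10
  L_1(u) = (u + 1)(u - 4) / -6
  L_2(u) = (u + 1)(u - 1) / 15
Then h(u) = -11·L_0(u) - 1·L_1(u) - 46·L_2(u).
Expanding and collecting terms gives h(u) = -4u^2 + 5u - 2.
Evaluating at u = 2: h(2) = -8.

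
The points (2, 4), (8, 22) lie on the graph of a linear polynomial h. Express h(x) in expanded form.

Using the Lagrange interpolation formula with nodes 2, 8:
  L_0(x) = (x - 8) / -6
  L_1(x) = (x - 2) / 6
Then h(x) = 4·L_0(x) + 22·L_1(x).
Expanding and collecting terms gives h(x) = 3x - 2.
Check: h(8) = 22. ✓

h(x) = 3x - 2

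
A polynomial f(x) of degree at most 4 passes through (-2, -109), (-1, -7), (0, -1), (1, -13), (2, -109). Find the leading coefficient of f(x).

-6

Write f(x) = ax^4 + bx^3 + cx^2 + dx + e. Substituting each data point gives a linear system:
  16a - 8b + 4c - 2d + e = -109
  a - b + c - d + e = -7
  e = -1
  a + b + c + d + e = -13
  16a + 8b + 4c + 2d + e = -109
Solving the system yields a = -6, b = 1, c = -3, d = -4, e = -1.
So f(x) = -6x^4 + x^3 - 3x^2 - 4x - 1.
The leading coefficient is -6.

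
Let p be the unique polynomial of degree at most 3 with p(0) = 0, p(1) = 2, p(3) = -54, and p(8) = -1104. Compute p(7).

-742

Using the Lagrange interpolation formula with nodes 0, 1, 3, 8:
  L_0(n) = (n - 1)(n - 3)(n - 8) / -24
  L_1(n) = n(n - 3)(n - 8) / 14
  L_2(n) = n(n - 1)(n - 8) / -30
  L_3(n) = n(n - 1)(n - 3) / 280
Then p(n) = 0·L_0(n) + 2·L_1(n) - 54·L_2(n) - 1104·L_3(n).
Expanding and collecting terms gives p(n) = -2n³ - 2n² + 6n.
Evaluating at n = 7: p(7) = -742.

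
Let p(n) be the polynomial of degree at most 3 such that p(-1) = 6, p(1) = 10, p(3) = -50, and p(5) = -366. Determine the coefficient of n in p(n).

6

Write p(n) = an^3 + bn^2 + cn + d. Substituting each data point gives a linear system:
  -a + b - c + d = 6
  a + b + c + d = 10
  27a + 9b + 3c + d = -50
  125a + 25b + 5c + d = -366
Solving the system yields a = -4, b = 4, c = 6, d = 4.
So p(n) = -4n^3 + 4n^2 + 6n + 4.
The coefficient of n is 6.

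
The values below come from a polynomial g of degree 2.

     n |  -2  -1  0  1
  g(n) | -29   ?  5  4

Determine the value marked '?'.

The 3 known points determine the degree-2 polynomial uniquely.
Write g(n) = an^2 + bn + c. Substituting each data point gives a linear system:
  4a - 2b + c = -29
  c = 5
  a + b + c = 4
Solving the system yields a = -6, b = 5, c = 5.
So g(n) = -6n^2 + 5n + 5.
Then g(-1) = -6.

-6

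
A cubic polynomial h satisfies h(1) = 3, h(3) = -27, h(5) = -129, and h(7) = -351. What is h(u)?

h(u) = -u^3 - 2u + 6

Write h(u) = au^3 + bu^2 + cu + d. Substituting each data point gives a linear system:
  a + b + c + d = 3
  27a + 9b + 3c + d = -27
  125a + 25b + 5c + d = -129
  343a + 49b + 7c + d = -351
Solving the system yields a = -1, b = 0, c = -2, d = 6.
So h(u) = -u³ - 2u + 6.
Check: h(5) = -129. ✓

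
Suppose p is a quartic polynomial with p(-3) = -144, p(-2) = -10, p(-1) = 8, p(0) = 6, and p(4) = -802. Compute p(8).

Using the Lagrange interpolation formula with nodes -3, -2, -1, 0, 4:
  L_0(n) = (n + 2)(n + 1)n(n - 4) / 42
  L_1(n) = (n + 3)(n + 1)n(n - 4) / -12
  L_2(n) = (n + 3)(n + 2)n(n - 4) / 10
  L_3(n) = (n + 3)(n + 2)(n + 1)(n - 4) / -24
  L_4(n) = (n + 3)(n + 2)(n + 1)n / 840
Then p(n) = -144·L_0(n) - 10·L_1(n) + 8·L_2(n) + 6·L_3(n) - 802·L_4(n).
Expanding and collecting terms gives p(n) = -3n^4 - 2n^3 + 5n^2 + 2n + 6.
Evaluating at n = 8: p(8) = -12970.

-12970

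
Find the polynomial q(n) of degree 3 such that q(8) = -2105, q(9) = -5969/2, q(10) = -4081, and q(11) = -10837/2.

Write q(n) = an^3 + bn^2 + cn + d. Substituting each data point gives a linear system:
  512a + 64b + 8c + d = -2105
  729a + 81b + 9c + d = -5969/2
  1000a + 100b + 10c + d = -4081
  1331a + 121b + 11c + d = -10837/2
Solving the system yields a = -4, b = -1/2, c = -3, d = -1.
So q(n) = -4n^3 - (1/2)n^2 - 3n - 1.
Check: q(10) = -4081. ✓

q(n) = -4n^3 - (1/2)n^2 - 3n - 1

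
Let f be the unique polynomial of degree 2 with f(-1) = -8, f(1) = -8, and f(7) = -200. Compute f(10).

Write f(u) = au^2 + bu + c. Substituting each data point gives a linear system:
  a - b + c = -8
  a + b + c = -8
  49a + 7b + c = -200
Solving the system yields a = -4, b = 0, c = -4.
So f(u) = -4u^2 - 4.
Then f(10) = -404.

-404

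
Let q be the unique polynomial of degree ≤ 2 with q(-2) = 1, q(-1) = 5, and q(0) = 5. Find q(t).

Write q(t) = at^2 + bt + c. Substituting each data point gives a linear system:
  4a - 2b + c = 1
  a - b + c = 5
  c = 5
Solving the system yields a = -2, b = -2, c = 5.
So q(t) = -2t² - 2t + 5.
Check: q(-1) = 5. ✓

q(t) = -2t^2 - 2t + 5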